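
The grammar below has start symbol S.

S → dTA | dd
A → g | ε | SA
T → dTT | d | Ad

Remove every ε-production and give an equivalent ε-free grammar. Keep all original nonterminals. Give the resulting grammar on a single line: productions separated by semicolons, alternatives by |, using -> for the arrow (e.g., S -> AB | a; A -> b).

S -> dT | dd | dTA; A -> S | g | SA; T -> d | Ad | dTT

Nullable set: {A}.
S -> dTA: A nullable, giving dT | dTA.
Drop A -> ε.
A -> SA: A nullable, giving S | SA.
T -> Ad: A nullable, giving Ad | d.
Unchanged (no nullable symbols): S -> dd; A -> g; T -> d; T -> dTT.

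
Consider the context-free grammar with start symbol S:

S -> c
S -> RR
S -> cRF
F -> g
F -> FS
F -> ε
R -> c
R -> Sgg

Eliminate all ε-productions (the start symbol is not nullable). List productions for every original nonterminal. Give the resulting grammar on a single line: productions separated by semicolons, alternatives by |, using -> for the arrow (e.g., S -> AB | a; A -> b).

S -> c | RR | cR | cRF; F -> S | g | FS; R -> c | Sgg

Nullable set: {F}.
S -> cRF: F nullable, giving cR | cRF.
Drop F -> ε.
F -> FS: F nullable, giving FS | S.
Unchanged (no nullable symbols): S -> RR; S -> c; F -> g; R -> Sgg; R -> c.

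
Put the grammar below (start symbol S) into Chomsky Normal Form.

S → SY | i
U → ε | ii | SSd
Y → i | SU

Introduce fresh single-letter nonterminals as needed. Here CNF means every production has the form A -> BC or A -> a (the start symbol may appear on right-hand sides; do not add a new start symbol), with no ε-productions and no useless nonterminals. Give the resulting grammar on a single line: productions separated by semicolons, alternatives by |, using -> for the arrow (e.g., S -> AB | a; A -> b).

Nullable: {U}; after ε-elimination: S -> i | SY; U -> ii | SSd; Y -> S | i | SU.
After unit-elimination: S -> i | SY; U -> ii | SSd; Y -> i | SU | SY.
TERM: introduce A -> d, B -> i and substitute in every rule of length ≥2.
BIN: U -> SSA becomes U -> SC, C -> SA.

S -> i | SY; A -> d; B -> i; C -> SA; U -> BB | SC; Y -> i | SU | SY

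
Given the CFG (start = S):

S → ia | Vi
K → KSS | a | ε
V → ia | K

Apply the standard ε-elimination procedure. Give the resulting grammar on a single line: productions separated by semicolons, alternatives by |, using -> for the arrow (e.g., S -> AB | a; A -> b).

Nullable set: {K, V}.
S -> Vi: V nullable, giving Vi | i.
Drop K -> ε.
K -> KSS: K nullable, giving KSS | SS.
V -> K: K nullable, giving K.
Unchanged (no nullable symbols): S -> ia; K -> a; V -> ia.

S -> i | Vi | ia; K -> a | SS | KSS; V -> K | ia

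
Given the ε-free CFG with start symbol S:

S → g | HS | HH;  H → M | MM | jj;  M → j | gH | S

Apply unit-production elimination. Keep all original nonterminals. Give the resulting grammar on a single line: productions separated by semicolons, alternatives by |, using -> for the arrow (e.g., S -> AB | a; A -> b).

Unit productions: H->M, M->S.
Unit pairs (A ⇒* B via units): (H,M), (H,S), (M,S).
S: inherits non-unit rules of {S} → HH | HS | g.
H: inherits non-unit rules of {H, M, S} → HH | HS | MM | g | gH | j | jj.
M: inherits non-unit rules of {M, S} → HH | HS | g | gH | j.

S -> g | HH | HS; H -> g | j | HH | HS | MM | gH | jj; M -> g | j | HH | HS | gH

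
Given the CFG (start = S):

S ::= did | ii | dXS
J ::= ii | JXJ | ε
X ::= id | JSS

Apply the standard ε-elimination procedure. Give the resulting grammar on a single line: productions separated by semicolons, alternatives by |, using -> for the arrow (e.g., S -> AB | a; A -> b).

Nullable set: {J}.
Drop J -> ε.
J -> JXJ: J, J nullable, giving JX | JXJ | X | XJ.
X -> JSS: J nullable, giving JSS | SS.
Unchanged (no nullable symbols): S -> dXS; S -> did; S -> ii; J -> ii; X -> id.

S -> ii | dXS | did; J -> X | JX | XJ | ii | JXJ; X -> SS | id | JSS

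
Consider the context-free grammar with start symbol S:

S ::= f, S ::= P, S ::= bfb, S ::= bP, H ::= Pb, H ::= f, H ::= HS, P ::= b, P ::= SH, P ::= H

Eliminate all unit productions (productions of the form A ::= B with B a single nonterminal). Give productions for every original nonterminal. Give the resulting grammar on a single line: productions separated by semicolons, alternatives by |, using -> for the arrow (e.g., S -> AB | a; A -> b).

Unit productions: P->H, S->P.
Unit pairs (A ⇒* B via units): (P,H), (S,H), (S,P).
S: inherits non-unit rules of {H, P, S} → HS | Pb | SH | b | bP | bfb | f.
H: inherits non-unit rules of {H} → HS | Pb | f.
P: inherits non-unit rules of {H, P} → HS | Pb | SH | b | f.

S -> b | f | HS | Pb | SH | bP | bfb; H -> f | HS | Pb; P -> b | f | HS | Pb | SH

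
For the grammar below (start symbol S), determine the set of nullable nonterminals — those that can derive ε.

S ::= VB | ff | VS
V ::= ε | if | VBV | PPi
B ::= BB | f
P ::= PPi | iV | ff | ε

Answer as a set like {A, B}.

Directly nullable (have an ε-rule): {P, V}.
Not nullable: B, S — each has a terminal in every rule's right-hand side or depends on a non-nullable symbol.

{P, V}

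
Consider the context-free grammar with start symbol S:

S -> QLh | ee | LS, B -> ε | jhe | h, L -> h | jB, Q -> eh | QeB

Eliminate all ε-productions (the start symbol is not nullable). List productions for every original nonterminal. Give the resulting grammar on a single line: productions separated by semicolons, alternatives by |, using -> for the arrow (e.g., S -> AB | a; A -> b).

S -> LS | ee | QLh; B -> h | jhe; L -> h | j | jB; Q -> Qe | eh | QeB

Nullable set: {B}.
Drop B -> ε.
L -> jB: B nullable, giving j | jB.
Q -> QeB: B nullable, giving Qe | QeB.
Unchanged (no nullable symbols): S -> LS; S -> QLh; S -> ee; B -> h; B -> jhe; L -> h; Q -> eh.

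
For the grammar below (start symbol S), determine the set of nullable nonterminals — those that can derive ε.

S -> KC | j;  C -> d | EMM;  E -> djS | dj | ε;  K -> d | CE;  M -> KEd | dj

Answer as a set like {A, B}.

Directly nullable (have an ε-rule): {E}.
Not nullable: C, K, M, S — each has a terminal in every rule's right-hand side or depends on a non-nullable symbol.

{E}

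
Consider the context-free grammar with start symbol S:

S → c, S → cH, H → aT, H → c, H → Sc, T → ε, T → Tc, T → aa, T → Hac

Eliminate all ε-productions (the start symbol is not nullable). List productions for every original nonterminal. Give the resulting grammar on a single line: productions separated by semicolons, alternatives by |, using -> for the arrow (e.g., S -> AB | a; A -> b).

Nullable set: {T}.
H -> aT: T nullable, giving a | aT.
Drop T -> ε.
T -> Tc: T nullable, giving Tc | c.
Unchanged (no nullable symbols): S -> c; S -> cH; H -> Sc; H -> c; T -> Hac; T -> aa.

S -> c | cH; H -> a | c | Sc | aT; T -> c | Tc | aa | Hac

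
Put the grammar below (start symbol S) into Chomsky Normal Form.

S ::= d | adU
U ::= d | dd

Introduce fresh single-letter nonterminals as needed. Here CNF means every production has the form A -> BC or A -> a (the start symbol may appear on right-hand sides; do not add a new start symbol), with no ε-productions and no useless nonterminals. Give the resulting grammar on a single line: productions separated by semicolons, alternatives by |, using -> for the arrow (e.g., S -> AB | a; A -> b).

S -> d | AC; A -> a; B -> d; C -> BU; U -> d | BB

No ε-productions.
No unit productions to eliminate.
TERM: introduce A -> a, B -> d and substitute in every rule of length ≥2.
BIN: S -> ABU becomes S -> AC, C -> BU.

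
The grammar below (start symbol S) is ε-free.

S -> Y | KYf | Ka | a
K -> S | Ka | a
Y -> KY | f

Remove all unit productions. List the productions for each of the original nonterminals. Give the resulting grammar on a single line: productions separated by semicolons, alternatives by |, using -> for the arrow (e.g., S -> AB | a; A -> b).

S -> a | f | KY | Ka | KYf; K -> a | f | KY | Ka | KYf; Y -> f | KY

Unit productions: K->S, S->Y.
Unit pairs (A ⇒* B via units): (K,S), (K,Y), (S,Y).
S: inherits non-unit rules of {S, Y} → KY | KYf | Ka | a | f.
K: inherits non-unit rules of {K, S, Y} → KY | KYf | Ka | a | f.
Y: inherits non-unit rules of {Y} → KY | f.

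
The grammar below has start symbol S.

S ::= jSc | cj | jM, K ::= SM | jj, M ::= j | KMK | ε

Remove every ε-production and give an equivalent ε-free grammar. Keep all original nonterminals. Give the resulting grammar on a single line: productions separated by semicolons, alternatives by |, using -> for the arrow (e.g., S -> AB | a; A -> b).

S -> j | cj | jM | jSc; K -> S | SM | jj; M -> j | KK | KMK

Nullable set: {M}.
S -> jM: M nullable, giving j | jM.
K -> SM: M nullable, giving S | SM.
Drop M -> ε.
M -> KMK: M nullable, giving KK | KMK.
Unchanged (no nullable symbols): S -> cj; S -> jSc; K -> jj; M -> j.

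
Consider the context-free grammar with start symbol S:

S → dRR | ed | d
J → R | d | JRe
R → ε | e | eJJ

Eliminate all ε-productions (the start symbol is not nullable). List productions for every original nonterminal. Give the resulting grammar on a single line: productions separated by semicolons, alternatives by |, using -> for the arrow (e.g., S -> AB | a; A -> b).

S -> d | dR | ed | dRR; J -> R | d | e | Je | Re | JRe; R -> e | eJ | eJJ

Nullable set: {J, R}.
S -> dRR: R, R nullable, giving d | dR | dRR.
J -> JRe: J, R nullable, giving JRe | Je | Re | e.
J -> R: R nullable, giving R.
Drop R -> ε.
R -> eJJ: J, J nullable, giving e | eJ | eJJ.
Unchanged (no nullable symbols): S -> d; S -> ed; J -> d; R -> e.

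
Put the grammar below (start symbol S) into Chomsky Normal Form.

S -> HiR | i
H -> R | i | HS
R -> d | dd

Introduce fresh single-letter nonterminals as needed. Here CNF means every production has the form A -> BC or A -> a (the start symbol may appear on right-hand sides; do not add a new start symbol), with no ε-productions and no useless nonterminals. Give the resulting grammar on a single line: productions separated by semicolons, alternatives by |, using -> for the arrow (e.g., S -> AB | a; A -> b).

No ε-productions.
After unit-elimination: S -> i | HiR; H -> d | i | HS | dd; R -> d | dd.
TERM: introduce A -> d, B -> i and substitute in every rule of length ≥2.
BIN: S -> HBR becomes S -> HC, C -> BR.

S -> i | HC; A -> d; B -> i; C -> BR; H -> d | i | AA | HS; R -> d | AA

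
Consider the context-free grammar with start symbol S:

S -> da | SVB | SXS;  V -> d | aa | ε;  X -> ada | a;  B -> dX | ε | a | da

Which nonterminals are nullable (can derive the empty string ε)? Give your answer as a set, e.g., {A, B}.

Directly nullable (have an ε-rule): {B, V}.
Not nullable: S, X — each has a terminal in every rule's right-hand side or depends on a non-nullable symbol.

{B, V}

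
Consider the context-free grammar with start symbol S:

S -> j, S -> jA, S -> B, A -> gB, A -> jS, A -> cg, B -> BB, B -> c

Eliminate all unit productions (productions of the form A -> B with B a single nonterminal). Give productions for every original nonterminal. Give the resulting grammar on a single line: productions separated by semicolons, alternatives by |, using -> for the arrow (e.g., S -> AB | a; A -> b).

S -> c | j | BB | jA; A -> cg | gB | jS; B -> c | BB

Unit productions: S->B.
Unit pairs (A ⇒* B via units): (S,B).
S: inherits non-unit rules of {B, S} → BB | c | j | jA.
A: inherits non-unit rules of {A} → cg | gB | jS.
B: inherits non-unit rules of {B} → BB | c.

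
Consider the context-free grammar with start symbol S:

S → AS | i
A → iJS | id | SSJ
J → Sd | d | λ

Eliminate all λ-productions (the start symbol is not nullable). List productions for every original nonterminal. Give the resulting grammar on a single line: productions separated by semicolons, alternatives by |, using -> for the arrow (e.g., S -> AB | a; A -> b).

S -> i | AS; A -> SS | iS | id | SSJ | iJS; J -> d | Sd

Nullable set: {J}.
A -> SSJ: J nullable, giving SS | SSJ.
A -> iJS: J nullable, giving iJS | iS.
Drop J -> λ.
Unchanged (no nullable symbols): S -> AS; S -> i; A -> id; J -> Sd; J -> d.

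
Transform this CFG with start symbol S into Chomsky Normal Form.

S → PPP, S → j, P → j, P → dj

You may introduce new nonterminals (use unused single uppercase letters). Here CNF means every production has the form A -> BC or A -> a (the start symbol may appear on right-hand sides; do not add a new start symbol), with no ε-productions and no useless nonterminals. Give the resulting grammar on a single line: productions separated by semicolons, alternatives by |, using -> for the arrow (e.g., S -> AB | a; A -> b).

No ε-productions.
No unit productions to eliminate.
TERM: introduce A -> d, B -> j and substitute in every rule of length ≥2.
BIN: S -> PPP becomes S -> PC, C -> PP.

S -> j | PC; A -> d; B -> j; C -> PP; P -> j | AB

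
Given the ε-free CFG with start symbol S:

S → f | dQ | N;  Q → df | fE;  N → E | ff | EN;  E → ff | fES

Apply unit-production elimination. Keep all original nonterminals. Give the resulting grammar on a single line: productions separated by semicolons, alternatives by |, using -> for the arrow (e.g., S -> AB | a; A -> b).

Unit productions: N->E, S->N.
Unit pairs (A ⇒* B via units): (N,E), (S,E), (S,N).
S: inherits non-unit rules of {E, N, S} → EN | dQ | f | fES | ff.
E: inherits non-unit rules of {E} → fES | ff.
N: inherits non-unit rules of {E, N} → EN | fES | ff.
Q: inherits non-unit rules of {Q} → df | fE.

S -> f | EN | dQ | ff | fES; E -> ff | fES; N -> EN | ff | fES; Q -> df | fE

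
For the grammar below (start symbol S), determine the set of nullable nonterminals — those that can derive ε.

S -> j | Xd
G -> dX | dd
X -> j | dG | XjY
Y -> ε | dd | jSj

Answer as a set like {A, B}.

{Y}

Directly nullable (have an ε-rule): {Y}.
Not nullable: G, S, X — each has a terminal in every rule's right-hand side or depends on a non-nullable symbol.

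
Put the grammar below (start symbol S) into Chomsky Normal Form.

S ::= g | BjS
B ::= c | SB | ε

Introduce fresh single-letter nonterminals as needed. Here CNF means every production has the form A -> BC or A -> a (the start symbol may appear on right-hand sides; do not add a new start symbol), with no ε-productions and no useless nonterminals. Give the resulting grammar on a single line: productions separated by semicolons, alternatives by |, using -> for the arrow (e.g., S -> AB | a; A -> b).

S -> g | AS | BD; A -> j; B -> c | g | AS | BC | SB; C -> AS; D -> AS

Nullable: {B}; after ε-elimination: S -> g | jS | BjS; B -> S | c | SB.
After unit-elimination: S -> g | jS | BjS; B -> c | g | SB | jS | BjS.
TERM: introduce A -> j and substitute in every rule of length ≥2.
BIN: B -> BAS becomes B -> BC, C -> AS; S -> BAS becomes S -> BD, D -> AS.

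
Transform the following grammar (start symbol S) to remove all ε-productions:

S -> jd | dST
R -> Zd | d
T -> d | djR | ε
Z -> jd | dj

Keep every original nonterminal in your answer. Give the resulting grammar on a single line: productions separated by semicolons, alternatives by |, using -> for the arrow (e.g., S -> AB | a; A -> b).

Nullable set: {T}.
S -> dST: T nullable, giving dS | dST.
Drop T -> ε.
Unchanged (no nullable symbols): S -> jd; R -> Zd; R -> d; T -> d; T -> djR; Z -> dj; Z -> jd.

S -> dS | jd | dST; R -> d | Zd; T -> d | djR; Z -> dj | jd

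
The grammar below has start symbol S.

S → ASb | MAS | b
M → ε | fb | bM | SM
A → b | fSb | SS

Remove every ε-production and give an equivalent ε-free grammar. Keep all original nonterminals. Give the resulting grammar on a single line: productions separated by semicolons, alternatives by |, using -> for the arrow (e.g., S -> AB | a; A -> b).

Nullable set: {M}.
S -> MAS: M nullable, giving AS | MAS.
Drop M -> ε.
M -> SM: M nullable, giving S | SM.
M -> bM: M nullable, giving b | bM.
Unchanged (no nullable symbols): S -> ASb; S -> b; A -> SS; A -> b; A -> fSb; M -> fb.

S -> b | AS | ASb | MAS; A -> b | SS | fSb; M -> S | b | SM | bM | fb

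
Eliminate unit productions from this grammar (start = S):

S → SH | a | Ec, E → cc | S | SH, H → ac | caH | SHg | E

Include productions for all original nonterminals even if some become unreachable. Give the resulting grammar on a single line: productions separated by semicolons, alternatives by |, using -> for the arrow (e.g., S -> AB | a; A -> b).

Unit productions: E->S, H->E.
Unit pairs (A ⇒* B via units): (E,S), (H,E), (H,S).
S: inherits non-unit rules of {S} → Ec | SH | a.
E: inherits non-unit rules of {E, S} → Ec | SH | a | cc.
H: inherits non-unit rules of {E, H, S} → Ec | SH | SHg | a | ac | caH | cc.

S -> a | Ec | SH; E -> a | Ec | SH | cc; H -> a | Ec | SH | ac | cc | SHg | caH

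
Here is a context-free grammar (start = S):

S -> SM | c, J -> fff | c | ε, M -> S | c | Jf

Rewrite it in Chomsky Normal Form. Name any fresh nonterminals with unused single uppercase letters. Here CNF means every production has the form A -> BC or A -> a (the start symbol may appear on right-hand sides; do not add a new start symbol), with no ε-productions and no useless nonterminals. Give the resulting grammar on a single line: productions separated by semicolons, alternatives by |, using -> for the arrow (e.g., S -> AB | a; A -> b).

Nullable: {J}; after ε-elimination: S -> c | SM; J -> c | fff; M -> S | c | f | Jf.
After unit-elimination: S -> c | SM; J -> c | fff; M -> c | f | Jf | SM.
TERM: introduce A -> f and substitute in every rule of length ≥2.
BIN: J -> AAA becomes J -> AB, B -> AA.

S -> c | SM; A -> f; B -> AA; J -> c | AB; M -> c | f | JA | SM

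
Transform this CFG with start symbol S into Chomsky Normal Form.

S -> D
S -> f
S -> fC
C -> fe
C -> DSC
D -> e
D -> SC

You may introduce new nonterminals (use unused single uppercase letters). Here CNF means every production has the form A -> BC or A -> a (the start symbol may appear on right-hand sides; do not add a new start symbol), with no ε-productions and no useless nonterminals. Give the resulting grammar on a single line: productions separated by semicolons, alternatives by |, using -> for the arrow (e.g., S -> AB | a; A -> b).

S -> e | f | AC | SC; A -> f; B -> e; C -> AB | DE; D -> e | SC; E -> SC

No ε-productions.
After unit-elimination: S -> e | f | SC | fC; C -> fe | DSC; D -> e | SC.
TERM: introduce B -> e, A -> f and substitute in every rule of length ≥2.
BIN: C -> DSC becomes C -> DE, E -> SC.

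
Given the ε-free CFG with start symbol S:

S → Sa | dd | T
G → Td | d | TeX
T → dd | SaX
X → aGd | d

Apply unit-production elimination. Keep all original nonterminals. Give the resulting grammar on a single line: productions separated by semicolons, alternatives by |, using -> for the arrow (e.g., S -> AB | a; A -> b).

Unit productions: S->T.
Unit pairs (A ⇒* B via units): (S,T).
S: inherits non-unit rules of {S, T} → Sa | SaX | dd.
G: inherits non-unit rules of {G} → Td | TeX | d.
T: inherits non-unit rules of {T} → SaX | dd.
X: inherits non-unit rules of {X} → aGd | d.

S -> Sa | dd | SaX; G -> d | Td | TeX; T -> dd | SaX; X -> d | aGd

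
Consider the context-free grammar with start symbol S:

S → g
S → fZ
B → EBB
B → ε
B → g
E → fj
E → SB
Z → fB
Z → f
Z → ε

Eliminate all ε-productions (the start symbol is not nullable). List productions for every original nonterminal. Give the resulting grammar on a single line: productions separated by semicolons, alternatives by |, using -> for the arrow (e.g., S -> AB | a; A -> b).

S -> f | g | fZ; B -> E | g | EB | EBB; E -> S | SB | fj; Z -> f | fB

Nullable set: {B, Z}.
S -> fZ: Z nullable, giving f | fZ.
Drop B -> ε.
B -> EBB: B, B nullable, giving E | EB | EBB.
E -> SB: B nullable, giving S | SB.
Drop Z -> ε.
Z -> fB: B nullable, giving f | fB.
Unchanged (no nullable symbols): S -> g; B -> g; E -> fj; Z -> f.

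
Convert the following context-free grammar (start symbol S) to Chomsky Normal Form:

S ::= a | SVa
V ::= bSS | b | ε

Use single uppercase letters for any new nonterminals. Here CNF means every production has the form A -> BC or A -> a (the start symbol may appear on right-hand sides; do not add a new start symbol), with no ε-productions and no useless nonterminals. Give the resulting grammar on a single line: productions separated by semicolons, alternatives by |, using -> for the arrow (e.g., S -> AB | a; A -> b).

Nullable: {V}; after ε-elimination: S -> a | Sa | SVa; V -> b | bSS.
No unit productions to eliminate.
TERM: introduce A -> a, B -> b and substitute in every rule of length ≥2.
BIN: S -> SVA becomes S -> SC, C -> VA; V -> BSS becomes V -> BD, D -> SS.

S -> a | SA | SC; A -> a; B -> b; C -> VA; D -> SS; V -> b | BD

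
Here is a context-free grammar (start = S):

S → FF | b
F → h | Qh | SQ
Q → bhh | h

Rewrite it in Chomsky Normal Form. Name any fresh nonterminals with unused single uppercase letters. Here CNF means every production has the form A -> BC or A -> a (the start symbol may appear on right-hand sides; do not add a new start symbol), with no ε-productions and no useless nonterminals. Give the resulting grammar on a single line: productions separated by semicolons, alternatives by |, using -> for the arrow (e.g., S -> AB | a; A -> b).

No ε-productions.
No unit productions to eliminate.
TERM: introduce B -> b, A -> h and substitute in every rule of length ≥2.
BIN: Q -> BAA becomes Q -> BC, C -> AA.

S -> b | FF; A -> h; B -> b; C -> AA; F -> h | QA | SQ; Q -> h | BC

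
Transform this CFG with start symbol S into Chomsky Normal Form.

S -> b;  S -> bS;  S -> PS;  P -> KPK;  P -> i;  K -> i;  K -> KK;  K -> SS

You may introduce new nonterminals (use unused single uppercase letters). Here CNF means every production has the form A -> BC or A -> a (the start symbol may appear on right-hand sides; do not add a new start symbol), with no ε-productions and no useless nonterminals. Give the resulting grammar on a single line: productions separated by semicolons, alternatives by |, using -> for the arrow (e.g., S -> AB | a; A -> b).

No ε-productions.
No unit productions to eliminate.
TERM: introduce A -> b and substitute in every rule of length ≥2.
BIN: P -> KPK becomes P -> KB, B -> PK.

S -> b | AS | PS; A -> b; B -> PK; K -> i | KK | SS; P -> i | KB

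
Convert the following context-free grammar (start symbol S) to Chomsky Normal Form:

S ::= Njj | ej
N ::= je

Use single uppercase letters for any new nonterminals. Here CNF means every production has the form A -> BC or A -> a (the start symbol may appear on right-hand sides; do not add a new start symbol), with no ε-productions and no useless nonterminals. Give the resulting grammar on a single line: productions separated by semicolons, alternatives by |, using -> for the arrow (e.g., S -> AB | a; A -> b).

S -> BA | NC; A -> j; B -> e; C -> AA; N -> AB

No ε-productions.
No unit productions to eliminate.
TERM: introduce B -> e, A -> j and substitute in every rule of length ≥2.
BIN: S -> NAA becomes S -> NC, C -> AA.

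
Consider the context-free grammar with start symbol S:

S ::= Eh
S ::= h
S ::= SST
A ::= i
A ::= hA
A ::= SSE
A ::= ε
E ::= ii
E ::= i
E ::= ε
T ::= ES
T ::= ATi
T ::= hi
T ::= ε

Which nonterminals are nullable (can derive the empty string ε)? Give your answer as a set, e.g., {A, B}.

{A, E, T}

Directly nullable (have an ε-rule): {A, E, T}.
Not nullable: S — each has a terminal in every rule's right-hand side or depends on a non-nullable symbol.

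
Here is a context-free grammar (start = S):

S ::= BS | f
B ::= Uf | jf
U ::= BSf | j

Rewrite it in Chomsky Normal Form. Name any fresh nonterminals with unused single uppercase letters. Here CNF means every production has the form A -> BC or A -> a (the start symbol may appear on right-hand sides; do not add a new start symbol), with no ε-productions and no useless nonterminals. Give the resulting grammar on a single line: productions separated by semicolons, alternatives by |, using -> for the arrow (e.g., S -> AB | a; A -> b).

S -> f | BS; A -> f; B -> CA | UA; C -> j; D -> SA; U -> j | BD

No ε-productions.
No unit productions to eliminate.
TERM: introduce A -> f, C -> j and substitute in every rule of length ≥2.
BIN: U -> BSA becomes U -> BD, D -> SA.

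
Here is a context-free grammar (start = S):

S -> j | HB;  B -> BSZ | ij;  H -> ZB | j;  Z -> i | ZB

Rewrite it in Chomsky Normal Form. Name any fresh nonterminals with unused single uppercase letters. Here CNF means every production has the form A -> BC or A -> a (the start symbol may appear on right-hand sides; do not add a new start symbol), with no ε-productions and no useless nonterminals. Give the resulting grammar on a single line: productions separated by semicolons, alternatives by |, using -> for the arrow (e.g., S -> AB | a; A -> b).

No ε-productions.
No unit productions to eliminate.
TERM: introduce A -> i, C -> j and substitute in every rule of length ≥2.
BIN: B -> BSZ becomes B -> BD, D -> SZ.

S -> j | HB; A -> i; B -> AC | BD; C -> j; D -> SZ; H -> j | ZB; Z -> i | ZB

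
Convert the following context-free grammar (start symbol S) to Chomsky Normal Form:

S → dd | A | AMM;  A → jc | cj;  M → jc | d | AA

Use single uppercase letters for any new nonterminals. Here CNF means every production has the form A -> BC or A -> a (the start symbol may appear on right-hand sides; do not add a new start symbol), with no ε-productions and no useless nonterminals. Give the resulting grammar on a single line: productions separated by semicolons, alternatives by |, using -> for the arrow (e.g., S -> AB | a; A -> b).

S -> AE | BC | CB | DD; A -> BC | CB; B -> c; C -> j; D -> d; E -> MM; M -> d | AA | CB

No ε-productions.
After unit-elimination: S -> cj | dd | jc | AMM; A -> cj | jc; M -> d | AA | jc.
TERM: introduce B -> c, D -> d, C -> j and substitute in every rule of length ≥2.
BIN: S -> AMM becomes S -> AE, E -> MM.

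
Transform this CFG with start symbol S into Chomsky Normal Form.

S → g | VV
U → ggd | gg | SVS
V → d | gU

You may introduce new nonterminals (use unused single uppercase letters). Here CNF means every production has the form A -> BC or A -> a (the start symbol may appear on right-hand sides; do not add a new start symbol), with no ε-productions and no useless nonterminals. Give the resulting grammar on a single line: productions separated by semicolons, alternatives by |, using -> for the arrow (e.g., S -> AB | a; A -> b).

S -> g | VV; A -> g; B -> d; C -> AB; D -> VS; U -> AA | AC | SD; V -> d | AU

No ε-productions.
No unit productions to eliminate.
TERM: introduce B -> d, A -> g and substitute in every rule of length ≥2.
BIN: U -> AAB becomes U -> AC, C -> AB; U -> SVS becomes U -> SD, D -> VS.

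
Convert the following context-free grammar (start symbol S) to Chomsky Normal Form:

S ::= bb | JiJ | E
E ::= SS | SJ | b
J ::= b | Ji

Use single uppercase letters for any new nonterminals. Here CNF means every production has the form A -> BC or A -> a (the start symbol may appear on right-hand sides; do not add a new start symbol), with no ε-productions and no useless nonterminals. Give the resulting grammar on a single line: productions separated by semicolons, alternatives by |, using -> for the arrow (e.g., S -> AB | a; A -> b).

No ε-productions.
After unit-elimination: S -> b | SJ | SS | bb | JiJ; E -> b | SJ | SS; J -> b | Ji.
TERM: introduce B -> b, A -> i and substitute in every rule of length ≥2.
BIN: S -> JAJ becomes S -> JC, C -> AJ.
Drop unreachable/unproductive: E.

S -> b | BB | JC | SJ | SS; A -> i; B -> b; C -> AJ; J -> b | JA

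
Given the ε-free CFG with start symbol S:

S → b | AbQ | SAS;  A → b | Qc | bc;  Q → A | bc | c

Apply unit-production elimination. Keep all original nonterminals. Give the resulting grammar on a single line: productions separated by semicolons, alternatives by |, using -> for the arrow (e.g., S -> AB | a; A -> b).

S -> b | AbQ | SAS; A -> b | Qc | bc; Q -> b | c | Qc | bc

Unit productions: Q->A.
Unit pairs (A ⇒* B via units): (Q,A).
S: inherits non-unit rules of {S} → AbQ | SAS | b.
A: inherits non-unit rules of {A} → Qc | b | bc.
Q: inherits non-unit rules of {A, Q} → Qc | b | bc | c.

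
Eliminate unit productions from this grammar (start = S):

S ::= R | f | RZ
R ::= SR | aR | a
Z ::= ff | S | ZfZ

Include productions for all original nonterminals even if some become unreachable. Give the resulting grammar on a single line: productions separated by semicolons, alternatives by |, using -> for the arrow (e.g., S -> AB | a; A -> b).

Unit productions: S->R, Z->S.
Unit pairs (A ⇒* B via units): (S,R), (Z,R), (Z,S).
S: inherits non-unit rules of {R, S} → RZ | SR | a | aR | f.
R: inherits non-unit rules of {R} → SR | a | aR.
Z: inherits non-unit rules of {R, S, Z} → RZ | SR | ZfZ | a | aR | f | ff.

S -> a | f | RZ | SR | aR; R -> a | SR | aR; Z -> a | f | RZ | SR | aR | ff | ZfZ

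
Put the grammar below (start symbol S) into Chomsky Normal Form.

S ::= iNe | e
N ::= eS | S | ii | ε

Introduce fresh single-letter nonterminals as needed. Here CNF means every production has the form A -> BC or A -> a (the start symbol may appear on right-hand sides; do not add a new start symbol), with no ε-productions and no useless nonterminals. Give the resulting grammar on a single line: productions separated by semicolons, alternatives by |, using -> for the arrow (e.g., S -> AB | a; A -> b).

Nullable: {N}; after ε-elimination: S -> e | ie | iNe; N -> S | eS | ii.
After unit-elimination: S -> e | ie | iNe; N -> e | eS | ie | ii | iNe.
TERM: introduce A -> e, B -> i and substitute in every rule of length ≥2.
BIN: N -> BNA becomes N -> BC, C -> NA; S -> BNA becomes S -> BD, D -> NA.

S -> e | BA | BD; A -> e; B -> i; C -> NA; D -> NA; N -> e | AS | BA | BB | BC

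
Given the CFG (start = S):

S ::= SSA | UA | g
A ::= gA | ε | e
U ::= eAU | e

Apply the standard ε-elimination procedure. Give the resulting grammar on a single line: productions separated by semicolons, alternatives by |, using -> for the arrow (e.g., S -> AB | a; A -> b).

S -> U | g | SS | UA | SSA; A -> e | g | gA; U -> e | eU | eAU

Nullable set: {A}.
S -> SSA: A nullable, giving SS | SSA.
S -> UA: A nullable, giving U | UA.
Drop A -> ε.
A -> gA: A nullable, giving g | gA.
U -> eAU: A nullable, giving eAU | eU.
Unchanged (no nullable symbols): S -> g; A -> e; U -> e.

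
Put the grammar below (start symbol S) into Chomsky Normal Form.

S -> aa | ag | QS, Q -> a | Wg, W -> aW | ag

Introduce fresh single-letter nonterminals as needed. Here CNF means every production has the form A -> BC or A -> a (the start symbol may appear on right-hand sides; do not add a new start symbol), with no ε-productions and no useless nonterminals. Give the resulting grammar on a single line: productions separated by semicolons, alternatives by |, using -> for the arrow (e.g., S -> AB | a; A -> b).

S -> BA | BB | QS; A -> g; B -> a; Q -> a | WA; W -> BA | BW

No ε-productions.
No unit productions to eliminate.
TERM: introduce B -> a, A -> g and substitute in every rule of length ≥2.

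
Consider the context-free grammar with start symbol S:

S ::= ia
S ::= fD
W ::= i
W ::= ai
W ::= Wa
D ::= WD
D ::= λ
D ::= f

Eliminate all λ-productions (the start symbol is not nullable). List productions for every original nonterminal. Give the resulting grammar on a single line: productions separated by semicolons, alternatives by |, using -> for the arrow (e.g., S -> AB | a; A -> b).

S -> f | fD | ia; D -> W | f | WD; W -> i | Wa | ai

Nullable set: {D}.
S -> fD: D nullable, giving f | fD.
Drop D -> λ.
D -> WD: D nullable, giving W | WD.
Unchanged (no nullable symbols): S -> ia; D -> f; W -> Wa; W -> ai; W -> i.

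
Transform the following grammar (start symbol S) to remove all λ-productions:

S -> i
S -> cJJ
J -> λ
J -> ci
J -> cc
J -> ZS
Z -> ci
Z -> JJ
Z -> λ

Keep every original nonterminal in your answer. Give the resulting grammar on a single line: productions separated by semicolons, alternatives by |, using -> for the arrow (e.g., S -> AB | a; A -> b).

Nullable set: {J, Z}.
S -> cJJ: J, J nullable, giving c | cJ | cJJ.
Drop J -> λ.
J -> ZS: Z nullable, giving S | ZS.
Drop Z -> λ.
Z -> JJ: J, J nullable, giving J | JJ.
Unchanged (no nullable symbols): S -> i; J -> cc; J -> ci; Z -> ci.

S -> c | i | cJ | cJJ; J -> S | ZS | cc | ci; Z -> J | JJ | ci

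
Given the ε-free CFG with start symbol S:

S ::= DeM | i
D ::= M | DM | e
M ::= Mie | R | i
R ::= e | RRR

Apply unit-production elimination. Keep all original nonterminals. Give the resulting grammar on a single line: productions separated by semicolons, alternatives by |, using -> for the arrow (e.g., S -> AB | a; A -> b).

S -> i | DeM; D -> e | i | DM | Mie | RRR; M -> e | i | Mie | RRR; R -> e | RRR

Unit productions: D->M, M->R.
Unit pairs (A ⇒* B via units): (D,M), (D,R), (M,R).
S: inherits non-unit rules of {S} → DeM | i.
D: inherits non-unit rules of {D, M, R} → DM | Mie | RRR | e | i.
M: inherits non-unit rules of {M, R} → Mie | RRR | e | i.
R: inherits non-unit rules of {R} → RRR | e.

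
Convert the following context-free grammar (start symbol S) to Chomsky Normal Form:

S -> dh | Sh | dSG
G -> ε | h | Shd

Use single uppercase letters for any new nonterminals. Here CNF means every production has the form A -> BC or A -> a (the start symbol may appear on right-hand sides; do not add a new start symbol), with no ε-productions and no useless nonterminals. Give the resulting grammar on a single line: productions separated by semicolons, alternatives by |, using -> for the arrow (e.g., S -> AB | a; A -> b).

Nullable: {G}; after ε-elimination: S -> Sh | dS | dh | dSG; G -> h | Shd.
No unit productions to eliminate.
TERM: introduce B -> d, A -> h and substitute in every rule of length ≥2.
BIN: G -> SAB becomes G -> SC, C -> AB; S -> BSG becomes S -> BD, D -> SG.

S -> BA | BD | BS | SA; A -> h; B -> d; C -> AB; D -> SG; G -> h | SC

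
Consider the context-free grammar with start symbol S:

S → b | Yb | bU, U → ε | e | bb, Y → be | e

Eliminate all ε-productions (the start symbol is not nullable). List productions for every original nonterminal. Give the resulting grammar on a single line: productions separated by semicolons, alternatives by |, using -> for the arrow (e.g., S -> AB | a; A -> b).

Nullable set: {U}.
S -> bU: U nullable, giving b | bU.
Drop U -> ε.
Unchanged (no nullable symbols): S -> Yb; S -> b; U -> bb; U -> e; Y -> be; Y -> e.

S -> b | Yb | bU; U -> e | bb; Y -> e | be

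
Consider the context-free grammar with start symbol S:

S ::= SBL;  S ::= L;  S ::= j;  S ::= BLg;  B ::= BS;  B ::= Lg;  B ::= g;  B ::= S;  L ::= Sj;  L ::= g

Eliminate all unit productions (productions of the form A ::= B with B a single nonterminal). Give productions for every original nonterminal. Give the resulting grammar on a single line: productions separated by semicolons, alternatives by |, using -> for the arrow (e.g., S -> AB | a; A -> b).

Unit productions: B->S, S->L.
Unit pairs (A ⇒* B via units): (B,L), (B,S), (S,L).
S: inherits non-unit rules of {L, S} → BLg | SBL | Sj | g | j.
B: inherits non-unit rules of {B, L, S} → BLg | BS | Lg | SBL | Sj | g | j.
L: inherits non-unit rules of {L} → Sj | g.

S -> g | j | Sj | BLg | SBL; B -> g | j | BS | Lg | Sj | BLg | SBL; L -> g | Sj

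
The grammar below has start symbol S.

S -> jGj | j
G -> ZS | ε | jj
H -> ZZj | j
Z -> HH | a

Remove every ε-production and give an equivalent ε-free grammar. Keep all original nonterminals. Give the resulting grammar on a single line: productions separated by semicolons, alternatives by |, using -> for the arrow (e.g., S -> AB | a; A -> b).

S -> j | jj | jGj; G -> ZS | jj; H -> j | ZZj; Z -> a | HH

Nullable set: {G}.
S -> jGj: G nullable, giving jGj | jj.
Drop G -> ε.
Unchanged (no nullable symbols): S -> j; G -> ZS; G -> jj; H -> ZZj; H -> j; Z -> HH; Z -> a.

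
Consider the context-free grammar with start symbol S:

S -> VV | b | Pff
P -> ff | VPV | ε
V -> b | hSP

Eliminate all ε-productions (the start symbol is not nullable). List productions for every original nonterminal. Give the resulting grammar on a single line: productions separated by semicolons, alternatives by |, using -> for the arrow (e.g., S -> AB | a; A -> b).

S -> b | VV | ff | Pff; P -> VV | ff | VPV; V -> b | hS | hSP

Nullable set: {P}.
S -> Pff: P nullable, giving Pff | ff.
Drop P -> ε.
P -> VPV: P nullable, giving VPV | VV.
V -> hSP: P nullable, giving hS | hSP.
Unchanged (no nullable symbols): S -> VV; S -> b; P -> ff; V -> b.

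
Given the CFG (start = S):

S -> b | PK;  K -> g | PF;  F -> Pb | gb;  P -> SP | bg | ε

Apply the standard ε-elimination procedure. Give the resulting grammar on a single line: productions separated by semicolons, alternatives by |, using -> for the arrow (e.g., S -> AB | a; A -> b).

Nullable set: {P}.
S -> PK: P nullable, giving K | PK.
F -> Pb: P nullable, giving Pb | b.
K -> PF: P nullable, giving F | PF.
Drop P -> ε.
P -> SP: P nullable, giving S | SP.
Unchanged (no nullable symbols): S -> b; F -> gb; K -> g; P -> bg.

S -> K | b | PK; F -> b | Pb | gb; K -> F | g | PF; P -> S | SP | bg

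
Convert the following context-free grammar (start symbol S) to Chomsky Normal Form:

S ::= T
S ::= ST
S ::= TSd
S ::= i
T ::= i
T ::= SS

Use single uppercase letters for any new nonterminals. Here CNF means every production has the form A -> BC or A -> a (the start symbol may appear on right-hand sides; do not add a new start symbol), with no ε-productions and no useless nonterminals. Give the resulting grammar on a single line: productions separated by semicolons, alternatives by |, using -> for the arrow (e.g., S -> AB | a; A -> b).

S -> i | SS | ST | TB; A -> d; B -> SA; T -> i | SS

No ε-productions.
After unit-elimination: S -> i | SS | ST | TSd; T -> i | SS.
TERM: introduce A -> d and substitute in every rule of length ≥2.
BIN: S -> TSA becomes S -> TB, B -> SA.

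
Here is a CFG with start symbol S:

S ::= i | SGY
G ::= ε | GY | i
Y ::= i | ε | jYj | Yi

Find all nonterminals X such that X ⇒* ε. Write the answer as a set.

{G, Y}

Directly nullable (have an ε-rule): {G, Y}.
Not nullable: S — each has a terminal in every rule's right-hand side or depends on a non-nullable symbol.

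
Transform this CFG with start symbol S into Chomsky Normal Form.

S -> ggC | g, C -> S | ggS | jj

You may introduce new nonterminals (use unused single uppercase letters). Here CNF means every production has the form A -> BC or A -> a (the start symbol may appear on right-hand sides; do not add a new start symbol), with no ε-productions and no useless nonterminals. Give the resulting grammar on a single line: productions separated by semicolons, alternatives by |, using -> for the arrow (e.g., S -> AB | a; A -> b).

No ε-productions.
After unit-elimination: S -> g | ggC; C -> g | jj | ggC | ggS.
TERM: introduce A -> g, B -> j and substitute in every rule of length ≥2.
BIN: C -> AAC becomes C -> AD, D -> AC; C -> AAS becomes C -> AE, E -> AS; S -> AAC becomes S -> AF, F -> AC.

S -> g | AF; A -> g; B -> j; C -> g | AD | AE | BB; D -> AC; E -> AS; F -> AC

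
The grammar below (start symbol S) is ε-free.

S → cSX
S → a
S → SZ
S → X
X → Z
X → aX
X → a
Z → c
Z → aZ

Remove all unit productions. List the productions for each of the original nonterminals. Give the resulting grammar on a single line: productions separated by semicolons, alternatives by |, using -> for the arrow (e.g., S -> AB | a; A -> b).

Unit productions: S->X, X->Z.
Unit pairs (A ⇒* B via units): (S,X), (S,Z), (X,Z).
S: inherits non-unit rules of {S, X, Z} → SZ | a | aX | aZ | c | cSX.
X: inherits non-unit rules of {X, Z} → a | aX | aZ | c.
Z: inherits non-unit rules of {Z} → aZ | c.

S -> a | c | SZ | aX | aZ | cSX; X -> a | c | aX | aZ; Z -> c | aZ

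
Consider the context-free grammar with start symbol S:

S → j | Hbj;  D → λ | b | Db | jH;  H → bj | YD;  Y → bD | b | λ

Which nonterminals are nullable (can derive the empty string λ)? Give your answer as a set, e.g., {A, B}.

Directly nullable (have an ε-rule): {D, Y}.
H is nullable via H -> YD (every symbol on the right is already known nullable).
Not nullable: S — each has a terminal in every rule's right-hand side or depends on a non-nullable symbol.

{D, H, Y}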